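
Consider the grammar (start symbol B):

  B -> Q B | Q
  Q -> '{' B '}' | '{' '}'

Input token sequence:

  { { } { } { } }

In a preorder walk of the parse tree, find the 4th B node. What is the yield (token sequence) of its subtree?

[B [Q { [B [Q { }] [B [Q { }] [B [Q { }]]]] }]]

{ }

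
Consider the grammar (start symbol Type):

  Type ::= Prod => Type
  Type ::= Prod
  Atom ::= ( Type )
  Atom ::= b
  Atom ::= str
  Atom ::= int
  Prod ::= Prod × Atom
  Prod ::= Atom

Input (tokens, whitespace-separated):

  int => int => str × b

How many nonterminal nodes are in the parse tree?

[Type [Prod [Atom int]] => [Type [Prod [Atom int]] => [Type [Prod [Prod [Atom str]] × [Atom b]]]]]

11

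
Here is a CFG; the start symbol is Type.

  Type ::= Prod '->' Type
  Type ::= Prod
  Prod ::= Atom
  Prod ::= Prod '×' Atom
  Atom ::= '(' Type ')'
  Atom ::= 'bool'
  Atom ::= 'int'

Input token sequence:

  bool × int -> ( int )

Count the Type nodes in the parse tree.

[Type [Prod [Prod [Atom bool]] × [Atom int]] -> [Type [Prod [Atom ( [Type [Prod [Atom int]]] )]]]]

3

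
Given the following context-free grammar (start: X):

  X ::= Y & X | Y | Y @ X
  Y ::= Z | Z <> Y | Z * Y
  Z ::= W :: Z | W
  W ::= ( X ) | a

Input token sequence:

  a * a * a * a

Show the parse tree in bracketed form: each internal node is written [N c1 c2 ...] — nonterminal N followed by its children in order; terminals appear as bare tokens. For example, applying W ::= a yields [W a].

[X [Y [Z [W a]] * [Y [Z [W a]] * [Y [Z [W a]] * [Y [Z [W a]]]]]]]

X
Y
Z * Y
W * Y
a * Y
a * Z * Y
a * W * Y
a * a * Y
a * a * Z * Y
a * a * W * Y
a * a * a * Y
a * a * a * Z
a * a * a * W
a * a * a * a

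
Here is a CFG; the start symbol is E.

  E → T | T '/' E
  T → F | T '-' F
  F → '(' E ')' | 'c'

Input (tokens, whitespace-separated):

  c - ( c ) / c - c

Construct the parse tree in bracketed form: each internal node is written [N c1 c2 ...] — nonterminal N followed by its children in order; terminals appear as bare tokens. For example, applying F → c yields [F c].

[E [T [T [F c]] - [F ( [E [T [F c]]] )]] / [E [T [T [F c]] - [F c]]]]

E
T / E
T - F / E
F - F / E
c - F / E
c - ( E ) / E
c - ( T ) / E
c - ( F ) / E
c - ( c ) / E
c - ( c ) / T
c - ( c ) / T - F
c - ( c ) / F - F
c - ( c ) / c - F
c - ( c ) / c - c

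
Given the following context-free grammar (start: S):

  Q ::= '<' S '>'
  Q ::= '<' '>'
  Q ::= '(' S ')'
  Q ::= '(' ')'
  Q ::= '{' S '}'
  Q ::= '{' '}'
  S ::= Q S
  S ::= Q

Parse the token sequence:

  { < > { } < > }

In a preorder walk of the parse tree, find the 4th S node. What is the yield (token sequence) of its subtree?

[S [Q { [S [Q < >] [S [Q { }] [S [Q < >]]]] }]]

< >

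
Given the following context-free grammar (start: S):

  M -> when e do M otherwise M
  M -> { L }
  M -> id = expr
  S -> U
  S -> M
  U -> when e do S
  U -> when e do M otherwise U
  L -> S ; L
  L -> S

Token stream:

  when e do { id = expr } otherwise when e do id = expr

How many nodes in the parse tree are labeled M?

3

[S [U when e do [M { [L [S [M id = expr]]] }] otherwise [U when e do [S [M id = expr]]]]]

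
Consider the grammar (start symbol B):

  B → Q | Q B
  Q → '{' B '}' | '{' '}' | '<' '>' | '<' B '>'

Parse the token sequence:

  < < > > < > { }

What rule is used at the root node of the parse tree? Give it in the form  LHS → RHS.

[B [Q < [B [Q < >]] >] [B [Q < >] [B [Q { }]]]]

B → Q B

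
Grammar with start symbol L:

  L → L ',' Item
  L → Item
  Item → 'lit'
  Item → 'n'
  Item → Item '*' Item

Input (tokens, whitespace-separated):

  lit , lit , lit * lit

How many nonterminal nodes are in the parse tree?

[L [L [L [Item lit]] , [Item lit]] , [Item [Item lit] * [Item lit]]]

8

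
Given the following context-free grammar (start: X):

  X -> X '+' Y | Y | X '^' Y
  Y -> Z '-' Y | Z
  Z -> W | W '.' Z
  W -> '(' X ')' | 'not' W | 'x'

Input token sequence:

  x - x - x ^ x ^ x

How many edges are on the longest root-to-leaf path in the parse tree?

8

[X [X [X [Y [Z [W x]] - [Y [Z [W x]] - [Y [Z [W x]]]]]] ^ [Y [Z [W x]]]] ^ [Y [Z [W x]]]]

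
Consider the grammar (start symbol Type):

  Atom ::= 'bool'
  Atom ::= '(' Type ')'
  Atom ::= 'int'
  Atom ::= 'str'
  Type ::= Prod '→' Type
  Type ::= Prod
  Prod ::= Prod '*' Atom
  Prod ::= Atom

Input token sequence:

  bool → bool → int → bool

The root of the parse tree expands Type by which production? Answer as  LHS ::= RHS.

Type ::= Prod '→' Type

[Type [Prod [Atom bool]] → [Type [Prod [Atom bool]] → [Type [Prod [Atom int]] → [Type [Prod [Atom bool]]]]]]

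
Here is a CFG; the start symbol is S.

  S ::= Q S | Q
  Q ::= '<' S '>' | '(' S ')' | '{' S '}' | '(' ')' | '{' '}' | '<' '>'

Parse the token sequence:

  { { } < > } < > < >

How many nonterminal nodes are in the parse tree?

10

[S [Q { [S [Q { }] [S [Q < >]]] }] [S [Q < >] [S [Q < >]]]]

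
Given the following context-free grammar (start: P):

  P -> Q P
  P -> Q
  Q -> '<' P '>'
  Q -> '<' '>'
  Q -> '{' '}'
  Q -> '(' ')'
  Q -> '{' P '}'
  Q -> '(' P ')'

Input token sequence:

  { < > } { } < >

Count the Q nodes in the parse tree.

4

[P [Q { [P [Q < >]] }] [P [Q { }] [P [Q < >]]]]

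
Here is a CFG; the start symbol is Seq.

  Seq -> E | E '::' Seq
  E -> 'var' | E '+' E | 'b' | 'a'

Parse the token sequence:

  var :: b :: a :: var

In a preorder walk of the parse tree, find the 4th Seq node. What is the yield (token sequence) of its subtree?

var

[Seq [E var] :: [Seq [E b] :: [Seq [E a] :: [Seq [E var]]]]]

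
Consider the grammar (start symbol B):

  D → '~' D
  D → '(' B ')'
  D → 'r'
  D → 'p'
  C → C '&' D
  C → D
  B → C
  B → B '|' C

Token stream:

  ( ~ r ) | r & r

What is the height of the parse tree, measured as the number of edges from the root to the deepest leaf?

8

[B [B [C [D ( [B [C [D ~ [D r]]]] )]]] | [C [C [D r]] & [D r]]]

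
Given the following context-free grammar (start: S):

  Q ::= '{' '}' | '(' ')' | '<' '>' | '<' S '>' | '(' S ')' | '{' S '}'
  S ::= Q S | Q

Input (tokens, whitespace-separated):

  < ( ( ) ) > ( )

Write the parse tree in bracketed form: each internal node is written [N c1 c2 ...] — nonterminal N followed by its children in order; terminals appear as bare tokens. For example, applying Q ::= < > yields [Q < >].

S
Q S
< S > S
< Q > S
< ( S ) > S
< ( Q ) > S
< ( ( ) ) > S
< ( ( ) ) > Q
< ( ( ) ) > ( )

[S [Q < [S [Q ( [S [Q ( )]] )]] >] [S [Q ( )]]]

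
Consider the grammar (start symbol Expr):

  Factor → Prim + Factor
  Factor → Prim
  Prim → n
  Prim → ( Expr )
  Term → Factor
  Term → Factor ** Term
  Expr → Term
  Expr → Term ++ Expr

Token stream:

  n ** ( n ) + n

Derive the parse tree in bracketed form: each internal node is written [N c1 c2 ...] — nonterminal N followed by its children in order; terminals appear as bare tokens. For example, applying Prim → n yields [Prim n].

[Expr [Term [Factor [Prim n]] ** [Term [Factor [Prim ( [Expr [Term [Factor [Prim n]]]] )] + [Factor [Prim n]]]]]]

Expr
Term
Factor ** Term
Prim ** Term
n ** Term
n ** Factor
n ** Prim + Factor
n ** ( Expr ) + Factor
n ** ( Term ) + Factor
n ** ( Factor ) + Factor
n ** ( Prim ) + Factor
n ** ( n ) + Factor
n ** ( n ) + Prim
n ** ( n ) + n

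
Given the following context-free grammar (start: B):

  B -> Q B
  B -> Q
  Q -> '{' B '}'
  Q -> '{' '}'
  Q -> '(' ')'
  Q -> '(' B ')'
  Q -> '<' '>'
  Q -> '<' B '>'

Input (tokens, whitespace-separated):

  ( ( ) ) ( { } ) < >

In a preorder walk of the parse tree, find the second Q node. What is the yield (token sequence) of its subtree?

[B [Q ( [B [Q ( )]] )] [B [Q ( [B [Q { }]] )] [B [Q < >]]]]

( )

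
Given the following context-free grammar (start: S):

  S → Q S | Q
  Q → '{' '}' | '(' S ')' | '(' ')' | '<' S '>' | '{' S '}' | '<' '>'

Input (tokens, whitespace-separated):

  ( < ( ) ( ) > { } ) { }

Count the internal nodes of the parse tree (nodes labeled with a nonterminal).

12

[S [Q ( [S [Q < [S [Q ( )] [S [Q ( )]]] >] [S [Q { }]]] )] [S [Q { }]]]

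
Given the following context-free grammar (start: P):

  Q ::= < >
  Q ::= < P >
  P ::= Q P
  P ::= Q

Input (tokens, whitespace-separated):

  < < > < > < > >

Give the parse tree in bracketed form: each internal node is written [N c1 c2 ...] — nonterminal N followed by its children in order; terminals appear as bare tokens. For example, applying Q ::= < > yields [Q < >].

[P [Q < [P [Q < >] [P [Q < >] [P [Q < >]]]] >]]

P
Q
< P >
< Q P >
< < > P >
< < > Q P >
< < > < > P >
< < > < > Q >
< < > < > < > >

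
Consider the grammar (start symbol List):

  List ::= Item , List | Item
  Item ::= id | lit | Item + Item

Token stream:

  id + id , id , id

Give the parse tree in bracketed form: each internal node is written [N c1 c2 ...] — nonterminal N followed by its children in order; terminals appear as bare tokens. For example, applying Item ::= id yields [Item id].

[List [Item [Item id] + [Item id]] , [List [Item id] , [List [Item id]]]]

List
Item , List
Item + Item , List
id + Item , List
id + id , List
id + id , Item , List
id + id , id , List
id + id , id , Item
id + id , id , id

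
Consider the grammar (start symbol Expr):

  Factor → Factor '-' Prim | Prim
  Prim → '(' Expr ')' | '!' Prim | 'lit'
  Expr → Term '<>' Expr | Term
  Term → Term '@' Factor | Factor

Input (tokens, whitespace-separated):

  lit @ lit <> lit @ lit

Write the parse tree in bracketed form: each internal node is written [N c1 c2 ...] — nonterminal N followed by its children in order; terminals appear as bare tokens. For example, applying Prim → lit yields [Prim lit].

Expr
Term <> Expr
Term @ Factor <> Expr
Factor @ Factor <> Expr
Prim @ Factor <> Expr
lit @ Factor <> Expr
lit @ Prim <> Expr
lit @ lit <> Expr
lit @ lit <> Term
lit @ lit <> Term @ Factor
lit @ lit <> Factor @ Factor
lit @ lit <> Prim @ Factor
lit @ lit <> lit @ Factor
lit @ lit <> lit @ Prim
lit @ lit <> lit @ lit

[Expr [Term [Term [Factor [Prim lit]]] @ [Factor [Prim lit]]] <> [Expr [Term [Term [Factor [Prim lit]]] @ [Factor [Prim lit]]]]]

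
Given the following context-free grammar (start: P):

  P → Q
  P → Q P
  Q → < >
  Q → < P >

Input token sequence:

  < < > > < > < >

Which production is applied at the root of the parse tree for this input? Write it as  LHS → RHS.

[P [Q < [P [Q < >]] >] [P [Q < >] [P [Q < >]]]]

P → Q P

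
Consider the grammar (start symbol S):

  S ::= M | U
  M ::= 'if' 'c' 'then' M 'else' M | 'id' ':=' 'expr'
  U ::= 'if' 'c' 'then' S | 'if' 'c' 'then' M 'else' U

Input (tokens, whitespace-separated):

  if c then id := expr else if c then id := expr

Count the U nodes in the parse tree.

[S [U if c then [M id := expr] else [U if c then [S [M id := expr]]]]]

2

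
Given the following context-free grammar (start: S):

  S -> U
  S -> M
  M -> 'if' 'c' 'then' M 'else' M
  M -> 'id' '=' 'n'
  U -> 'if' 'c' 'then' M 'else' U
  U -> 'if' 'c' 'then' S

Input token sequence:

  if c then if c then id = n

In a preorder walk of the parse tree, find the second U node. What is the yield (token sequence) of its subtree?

[S [U if c then [S [U if c then [S [M id = n]]]]]]

if c then id = n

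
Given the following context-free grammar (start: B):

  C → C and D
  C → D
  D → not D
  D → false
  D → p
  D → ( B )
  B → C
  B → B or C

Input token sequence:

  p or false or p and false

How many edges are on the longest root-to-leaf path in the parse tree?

[B [B [B [C [D p]]] or [C [D false]]] or [C [C [D p]] and [D false]]]

5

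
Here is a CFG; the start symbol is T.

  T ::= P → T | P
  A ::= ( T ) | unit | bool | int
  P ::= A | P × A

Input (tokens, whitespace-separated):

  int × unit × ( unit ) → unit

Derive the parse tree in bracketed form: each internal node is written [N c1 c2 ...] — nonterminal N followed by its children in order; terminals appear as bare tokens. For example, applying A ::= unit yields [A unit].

T
P → T
P × A → T
P × A × A → T
A × A × A → T
int × A × A → T
int × unit × A → T
int × unit × ( T ) → T
int × unit × ( P ) → T
int × unit × ( A ) → T
int × unit × ( unit ) → T
int × unit × ( unit ) → P
int × unit × ( unit ) → A
int × unit × ( unit ) → unit

[T [P [P [P [A int]] × [A unit]] × [A ( [T [P [A unit]]] )]] → [T [P [A unit]]]]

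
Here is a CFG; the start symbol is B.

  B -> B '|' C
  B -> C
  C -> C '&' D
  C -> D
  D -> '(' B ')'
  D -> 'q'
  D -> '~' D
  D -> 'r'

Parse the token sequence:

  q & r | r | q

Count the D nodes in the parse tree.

[B [B [B [C [C [D q]] & [D r]]] | [C [D r]]] | [C [D q]]]

4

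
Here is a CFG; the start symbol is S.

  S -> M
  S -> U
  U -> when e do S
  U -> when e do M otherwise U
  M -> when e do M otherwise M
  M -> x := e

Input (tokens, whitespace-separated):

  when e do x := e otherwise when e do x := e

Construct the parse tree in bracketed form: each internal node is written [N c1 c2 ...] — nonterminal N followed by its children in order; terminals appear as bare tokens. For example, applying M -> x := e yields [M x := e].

S
U
when e do M otherwise U
when e do x := e otherwise U
when e do x := e otherwise when e do S
when e do x := e otherwise when e do M
when e do x := e otherwise when e do x := e

[S [U when e do [M x := e] otherwise [U when e do [S [M x := e]]]]]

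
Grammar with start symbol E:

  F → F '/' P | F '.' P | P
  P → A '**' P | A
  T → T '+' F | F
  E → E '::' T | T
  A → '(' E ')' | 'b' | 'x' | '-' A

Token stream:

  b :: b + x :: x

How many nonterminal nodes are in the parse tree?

[E [E [E [T [F [P [A b]]]]] :: [T [T [F [P [A b]]]] + [F [P [A x]]]]] :: [T [F [P [A x]]]]]

19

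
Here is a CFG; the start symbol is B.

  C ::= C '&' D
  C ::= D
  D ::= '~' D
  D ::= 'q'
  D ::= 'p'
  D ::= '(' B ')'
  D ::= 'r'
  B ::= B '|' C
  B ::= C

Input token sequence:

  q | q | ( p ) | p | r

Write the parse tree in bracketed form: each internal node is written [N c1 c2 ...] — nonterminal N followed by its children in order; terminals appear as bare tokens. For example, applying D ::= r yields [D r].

[B [B [B [B [B [C [D q]]] | [C [D q]]] | [C [D ( [B [C [D p]]] )]]] | [C [D p]]] | [C [D r]]]

B
B | C
B | C | C
B | C | C | C
B | C | C | C | C
C | C | C | C | C
D | C | C | C | C
q | C | C | C | C
q | D | C | C | C
q | q | C | C | C
q | q | D | C | C
q | q | ( B ) | C | C
q | q | ( C ) | C | C
q | q | ( D ) | C | C
q | q | ( p ) | C | C
q | q | ( p ) | D | C
q | q | ( p ) | p | C
q | q | ( p ) | p | D
q | q | ( p ) | p | r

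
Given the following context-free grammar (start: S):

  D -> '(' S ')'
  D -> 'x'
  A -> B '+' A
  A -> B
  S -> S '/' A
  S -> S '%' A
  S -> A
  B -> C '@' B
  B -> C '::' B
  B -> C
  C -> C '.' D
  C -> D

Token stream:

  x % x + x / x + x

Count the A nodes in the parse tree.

5

[S [S [S [A [B [C [D x]]]]] % [A [B [C [D x]]] + [A [B [C [D x]]]]]] / [A [B [C [D x]]] + [A [B [C [D x]]]]]]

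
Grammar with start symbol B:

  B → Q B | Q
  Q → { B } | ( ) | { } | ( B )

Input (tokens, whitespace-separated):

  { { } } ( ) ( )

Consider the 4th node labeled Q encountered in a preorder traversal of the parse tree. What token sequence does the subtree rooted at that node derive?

[B [Q { [B [Q { }]] }] [B [Q ( )] [B [Q ( )]]]]

( )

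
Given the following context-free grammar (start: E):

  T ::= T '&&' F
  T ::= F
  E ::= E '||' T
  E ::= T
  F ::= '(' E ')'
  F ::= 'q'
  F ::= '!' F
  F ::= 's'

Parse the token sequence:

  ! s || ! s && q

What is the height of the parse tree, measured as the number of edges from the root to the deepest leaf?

5

[E [E [T [F ! [F s]]]] || [T [T [F ! [F s]]] && [F q]]]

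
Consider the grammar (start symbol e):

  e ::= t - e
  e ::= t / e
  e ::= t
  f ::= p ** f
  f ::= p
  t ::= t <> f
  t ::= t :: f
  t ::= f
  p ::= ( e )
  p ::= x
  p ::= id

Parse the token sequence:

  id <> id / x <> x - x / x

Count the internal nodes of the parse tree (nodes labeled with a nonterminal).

[e [t [t [f [p id]]] <> [f [p id]]] / [e [t [t [f [p x]]] <> [f [p x]]] - [e [t [f [p x]]] / [e [t [f [p x]]]]]]]

22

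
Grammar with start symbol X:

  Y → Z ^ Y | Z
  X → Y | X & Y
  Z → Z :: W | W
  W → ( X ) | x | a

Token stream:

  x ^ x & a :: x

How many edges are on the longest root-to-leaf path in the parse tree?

6

[X [X [Y [Z [W x]] ^ [Y [Z [W x]]]]] & [Y [Z [Z [W a]] :: [W x]]]]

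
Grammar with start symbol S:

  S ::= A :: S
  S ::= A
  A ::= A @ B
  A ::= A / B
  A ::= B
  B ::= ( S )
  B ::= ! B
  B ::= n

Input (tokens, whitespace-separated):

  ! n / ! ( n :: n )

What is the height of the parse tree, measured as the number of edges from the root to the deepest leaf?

[S [A [A [B ! [B n]]] / [B ! [B ( [S [A [B n]] :: [S [A [B n]]]] )]]]]

8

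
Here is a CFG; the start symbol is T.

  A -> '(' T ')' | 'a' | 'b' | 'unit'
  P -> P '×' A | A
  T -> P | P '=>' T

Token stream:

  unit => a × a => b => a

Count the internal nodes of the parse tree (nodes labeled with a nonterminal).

[T [P [A unit]] => [T [P [P [A a]] × [A a]] => [T [P [A b]] => [T [P [A a]]]]]]

14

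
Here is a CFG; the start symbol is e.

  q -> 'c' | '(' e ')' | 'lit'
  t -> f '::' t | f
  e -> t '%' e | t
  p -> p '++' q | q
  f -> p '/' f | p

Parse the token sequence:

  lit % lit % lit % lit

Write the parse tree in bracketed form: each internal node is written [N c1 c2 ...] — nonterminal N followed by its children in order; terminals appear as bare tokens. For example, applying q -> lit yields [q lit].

e
t % e
f % e
p % e
q % e
lit % e
lit % t % e
lit % f % e
lit % p % e
lit % q % e
lit % lit % e
lit % lit % t % e
lit % lit % f % e
lit % lit % p % e
lit % lit % q % e
lit % lit % lit % e
lit % lit % lit % t
lit % lit % lit % f
lit % lit % lit % p
lit % lit % lit % q
lit % lit % lit % lit

[e [t [f [p [q lit]]]] % [e [t [f [p [q lit]]]] % [e [t [f [p [q lit]]]] % [e [t [f [p [q lit]]]]]]]]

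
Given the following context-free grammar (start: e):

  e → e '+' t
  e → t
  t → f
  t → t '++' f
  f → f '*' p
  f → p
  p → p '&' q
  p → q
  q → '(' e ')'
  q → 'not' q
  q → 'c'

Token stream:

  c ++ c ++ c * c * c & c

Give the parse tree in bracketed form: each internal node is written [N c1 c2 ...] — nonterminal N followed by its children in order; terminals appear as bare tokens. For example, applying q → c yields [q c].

[e [t [t [t [f [p [q c]]]] ++ [f [p [q c]]]] ++ [f [f [f [p [q c]]] * [p [q c]]] * [p [p [q c]] & [q c]]]]]

e
t
t ++ f
t ++ f ++ f
f ++ f ++ f
p ++ f ++ f
q ++ f ++ f
c ++ f ++ f
c ++ p ++ f
c ++ q ++ f
c ++ c ++ f
c ++ c ++ f * p
c ++ c ++ f * p * p
c ++ c ++ p * p * p
c ++ c ++ q * p * p
c ++ c ++ c * p * p
c ++ c ++ c * q * p
c ++ c ++ c * c * p
c ++ c ++ c * c * p & q
c ++ c ++ c * c * q & q
c ++ c ++ c * c * c & q
c ++ c ++ c * c * c & c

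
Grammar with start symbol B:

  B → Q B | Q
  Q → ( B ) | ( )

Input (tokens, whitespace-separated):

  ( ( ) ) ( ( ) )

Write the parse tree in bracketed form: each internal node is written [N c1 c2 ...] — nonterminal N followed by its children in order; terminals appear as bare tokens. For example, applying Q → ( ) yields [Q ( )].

[B [Q ( [B [Q ( )]] )] [B [Q ( [B [Q ( )]] )]]]

B
Q B
( B ) B
( Q ) B
( ( ) ) B
( ( ) ) Q
( ( ) ) ( B )
( ( ) ) ( Q )
( ( ) ) ( ( ) )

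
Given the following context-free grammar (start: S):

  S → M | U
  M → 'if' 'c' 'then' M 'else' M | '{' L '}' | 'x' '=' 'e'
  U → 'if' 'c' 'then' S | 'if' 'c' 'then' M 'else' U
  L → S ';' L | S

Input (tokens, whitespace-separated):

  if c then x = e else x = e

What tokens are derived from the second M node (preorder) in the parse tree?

[S [M if c then [M x = e] else [M x = e]]]

x = e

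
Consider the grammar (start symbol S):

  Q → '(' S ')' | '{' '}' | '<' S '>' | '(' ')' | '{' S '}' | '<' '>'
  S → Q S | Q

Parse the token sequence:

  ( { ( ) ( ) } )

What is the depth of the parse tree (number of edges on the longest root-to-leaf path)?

7

[S [Q ( [S [Q { [S [Q ( )] [S [Q ( )]]] }]] )]]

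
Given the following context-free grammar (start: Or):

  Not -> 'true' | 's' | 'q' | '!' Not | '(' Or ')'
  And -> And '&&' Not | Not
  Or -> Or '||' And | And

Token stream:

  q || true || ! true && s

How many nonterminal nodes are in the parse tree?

[Or [Or [Or [And [Not q]]] || [And [Not true]]] || [And [And [Not ! [Not true]]] && [Not s]]]

12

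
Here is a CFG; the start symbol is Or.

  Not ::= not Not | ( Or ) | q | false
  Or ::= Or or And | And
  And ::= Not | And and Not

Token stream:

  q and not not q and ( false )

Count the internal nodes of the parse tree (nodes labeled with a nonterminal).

12

[Or [And [And [And [Not q]] and [Not not [Not not [Not q]]]] and [Not ( [Or [And [Not false]]] )]]]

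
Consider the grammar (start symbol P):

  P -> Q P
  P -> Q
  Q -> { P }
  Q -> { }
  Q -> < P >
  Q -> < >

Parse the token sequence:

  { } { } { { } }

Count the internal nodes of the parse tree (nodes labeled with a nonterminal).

[P [Q { }] [P [Q { }] [P [Q { [P [Q { }]] }]]]]

8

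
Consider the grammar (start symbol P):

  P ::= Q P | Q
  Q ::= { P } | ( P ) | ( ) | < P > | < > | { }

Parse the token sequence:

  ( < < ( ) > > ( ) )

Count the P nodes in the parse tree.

5

[P [Q ( [P [Q < [P [Q < [P [Q ( )]] >]] >] [P [Q ( )]]] )]]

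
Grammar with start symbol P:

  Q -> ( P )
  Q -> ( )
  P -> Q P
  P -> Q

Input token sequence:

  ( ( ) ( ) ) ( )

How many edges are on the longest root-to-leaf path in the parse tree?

5

[P [Q ( [P [Q ( )] [P [Q ( )]]] )] [P [Q ( )]]]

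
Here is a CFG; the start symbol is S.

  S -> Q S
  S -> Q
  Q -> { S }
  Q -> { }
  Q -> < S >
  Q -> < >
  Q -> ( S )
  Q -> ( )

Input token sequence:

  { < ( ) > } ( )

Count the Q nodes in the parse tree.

4

[S [Q { [S [Q < [S [Q ( )]] >]] }] [S [Q ( )]]]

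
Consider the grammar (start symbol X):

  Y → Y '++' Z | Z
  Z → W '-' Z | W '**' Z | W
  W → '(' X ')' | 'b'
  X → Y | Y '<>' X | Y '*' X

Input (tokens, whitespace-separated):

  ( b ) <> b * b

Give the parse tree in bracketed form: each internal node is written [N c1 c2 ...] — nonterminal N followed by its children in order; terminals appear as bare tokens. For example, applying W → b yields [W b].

X
Y <> X
Z <> X
W <> X
( X ) <> X
( Y ) <> X
( Z ) <> X
( W ) <> X
( b ) <> X
( b ) <> Y * X
( b ) <> Z * X
( b ) <> W * X
( b ) <> b * X
( b ) <> b * Y
( b ) <> b * Z
( b ) <> b * W
( b ) <> b * b

[X [Y [Z [W ( [X [Y [Z [W b]]]] )]]] <> [X [Y [Z [W b]]] * [X [Y [Z [W b]]]]]]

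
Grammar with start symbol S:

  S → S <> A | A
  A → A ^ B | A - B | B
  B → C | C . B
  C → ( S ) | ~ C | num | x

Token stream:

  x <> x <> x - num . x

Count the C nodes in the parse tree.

[S [S [S [A [B [C x]]]] <> [A [B [C x]]]] <> [A [A [B [C x]]] - [B [C num] . [B [C x]]]]]

5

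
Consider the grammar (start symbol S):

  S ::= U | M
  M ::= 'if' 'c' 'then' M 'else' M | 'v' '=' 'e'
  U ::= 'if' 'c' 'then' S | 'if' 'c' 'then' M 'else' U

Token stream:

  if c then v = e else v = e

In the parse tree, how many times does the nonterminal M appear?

3

[S [M if c then [M v = e] else [M v = e]]]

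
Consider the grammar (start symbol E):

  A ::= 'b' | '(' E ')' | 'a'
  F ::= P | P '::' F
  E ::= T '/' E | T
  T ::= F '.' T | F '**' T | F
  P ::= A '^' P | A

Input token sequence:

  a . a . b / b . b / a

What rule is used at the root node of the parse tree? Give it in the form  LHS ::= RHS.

E ::= T '/' E

[E [T [F [P [A a]]] . [T [F [P [A a]]] . [T [F [P [A b]]]]]] / [E [T [F [P [A b]]] . [T [F [P [A b]]]]] / [E [T [F [P [A a]]]]]]]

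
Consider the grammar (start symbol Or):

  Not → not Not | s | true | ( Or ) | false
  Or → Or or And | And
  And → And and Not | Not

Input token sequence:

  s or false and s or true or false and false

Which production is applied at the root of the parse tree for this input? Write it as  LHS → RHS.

[Or [Or [Or [Or [And [Not s]]] or [And [And [Not false]] and [Not s]]] or [And [Not true]]] or [And [And [Not false]] and [Not false]]]

Or → Or or And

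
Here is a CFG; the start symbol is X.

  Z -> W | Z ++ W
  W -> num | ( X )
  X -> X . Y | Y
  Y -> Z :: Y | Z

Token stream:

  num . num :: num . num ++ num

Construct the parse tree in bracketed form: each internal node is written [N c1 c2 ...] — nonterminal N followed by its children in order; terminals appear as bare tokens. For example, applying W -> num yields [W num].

[X [X [X [Y [Z [W num]]]] . [Y [Z [W num]] :: [Y [Z [W num]]]]] . [Y [Z [Z [W num]] ++ [W num]]]]

X
X . Y
X . Y . Y
Y . Y . Y
Z . Y . Y
W . Y . Y
num . Y . Y
num . Z :: Y . Y
num . W :: Y . Y
num . num :: Y . Y
num . num :: Z . Y
num . num :: W . Y
num . num :: num . Y
num . num :: num . Z
num . num :: num . Z ++ W
num . num :: num . W ++ W
num . num :: num . num ++ W
num . num :: num . num ++ num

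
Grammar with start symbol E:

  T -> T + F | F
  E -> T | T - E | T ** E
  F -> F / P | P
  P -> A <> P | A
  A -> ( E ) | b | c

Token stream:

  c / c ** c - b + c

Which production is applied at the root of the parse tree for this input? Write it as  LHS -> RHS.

E -> T ** E

[E [T [F [F [P [A c]]] / [P [A c]]]] ** [E [T [F [P [A c]]]] - [E [T [T [F [P [A b]]]] + [F [P [A c]]]]]]]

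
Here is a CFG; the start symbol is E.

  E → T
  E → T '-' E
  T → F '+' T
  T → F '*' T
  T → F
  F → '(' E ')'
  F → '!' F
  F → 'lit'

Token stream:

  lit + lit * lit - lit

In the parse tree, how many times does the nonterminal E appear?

[E [T [F lit] + [T [F lit] * [T [F lit]]]] - [E [T [F lit]]]]

2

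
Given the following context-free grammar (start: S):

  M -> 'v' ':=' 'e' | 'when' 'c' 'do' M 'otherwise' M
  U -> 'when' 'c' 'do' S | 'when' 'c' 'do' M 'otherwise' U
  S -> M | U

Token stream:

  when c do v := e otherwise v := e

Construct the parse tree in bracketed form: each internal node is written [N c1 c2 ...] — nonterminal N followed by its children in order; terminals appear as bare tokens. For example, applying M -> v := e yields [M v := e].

[S [M when c do [M v := e] otherwise [M v := e]]]

S
M
when c do M otherwise M
when c do v := e otherwise M
when c do v := e otherwise v := e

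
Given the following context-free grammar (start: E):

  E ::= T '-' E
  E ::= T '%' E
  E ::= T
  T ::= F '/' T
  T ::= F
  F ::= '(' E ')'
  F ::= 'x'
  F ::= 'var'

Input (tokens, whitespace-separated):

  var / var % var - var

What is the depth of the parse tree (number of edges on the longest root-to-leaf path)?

[E [T [F var] / [T [F var]]] % [E [T [F var]] - [E [T [F var]]]]]

5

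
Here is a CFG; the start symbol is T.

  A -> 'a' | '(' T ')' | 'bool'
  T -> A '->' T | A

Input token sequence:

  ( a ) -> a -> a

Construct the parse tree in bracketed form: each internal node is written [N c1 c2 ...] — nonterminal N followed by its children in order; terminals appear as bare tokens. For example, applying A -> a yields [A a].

[T [A ( [T [A a]] )] -> [T [A a] -> [T [A a]]]]

T
A -> T
( T ) -> T
( A ) -> T
( a ) -> T
( a ) -> A -> T
( a ) -> a -> T
( a ) -> a -> A
( a ) -> a -> a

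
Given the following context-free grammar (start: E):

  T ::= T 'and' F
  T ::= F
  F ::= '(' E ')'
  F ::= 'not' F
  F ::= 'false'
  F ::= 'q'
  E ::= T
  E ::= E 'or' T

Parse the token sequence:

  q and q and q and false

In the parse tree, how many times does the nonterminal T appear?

[E [T [T [T [T [F q]] and [F q]] and [F q]] and [F false]]]

4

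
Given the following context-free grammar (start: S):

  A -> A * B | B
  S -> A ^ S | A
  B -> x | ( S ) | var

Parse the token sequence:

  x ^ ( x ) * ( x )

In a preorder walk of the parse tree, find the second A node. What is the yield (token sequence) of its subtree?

[S [A [B x]] ^ [S [A [A [B ( [S [A [B x]]] )]] * [B ( [S [A [B x]]] )]]]]

( x ) * ( x )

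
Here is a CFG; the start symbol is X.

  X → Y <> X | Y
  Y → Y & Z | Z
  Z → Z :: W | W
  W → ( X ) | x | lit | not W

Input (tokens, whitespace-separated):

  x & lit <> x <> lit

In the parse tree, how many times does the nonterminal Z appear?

4

[X [Y [Y [Z [W x]]] & [Z [W lit]]] <> [X [Y [Z [W x]]] <> [X [Y [Z [W lit]]]]]]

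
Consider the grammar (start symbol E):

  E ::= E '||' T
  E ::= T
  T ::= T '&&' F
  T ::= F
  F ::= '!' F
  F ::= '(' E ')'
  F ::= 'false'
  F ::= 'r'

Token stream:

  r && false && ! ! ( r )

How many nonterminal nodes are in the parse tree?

12

[E [T [T [T [F r]] && [F false]] && [F ! [F ! [F ( [E [T [F r]]] )]]]]]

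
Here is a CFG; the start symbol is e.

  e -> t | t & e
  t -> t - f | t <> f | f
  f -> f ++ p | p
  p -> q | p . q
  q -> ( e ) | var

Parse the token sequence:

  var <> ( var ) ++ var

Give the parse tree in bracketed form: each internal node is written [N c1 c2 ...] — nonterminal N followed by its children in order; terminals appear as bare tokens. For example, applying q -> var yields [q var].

[e [t [t [f [p [q var]]]] <> [f [f [p [q ( [e [t [f [p [q var]]]]] )]]] ++ [p [q var]]]]]

e
t
t <> f
f <> f
p <> f
q <> f
var <> f
var <> f ++ p
var <> p ++ p
var <> q ++ p
var <> ( e ) ++ p
var <> ( t ) ++ p
var <> ( f ) ++ p
var <> ( p ) ++ p
var <> ( q ) ++ p
var <> ( var ) ++ p
var <> ( var ) ++ q
var <> ( var ) ++ var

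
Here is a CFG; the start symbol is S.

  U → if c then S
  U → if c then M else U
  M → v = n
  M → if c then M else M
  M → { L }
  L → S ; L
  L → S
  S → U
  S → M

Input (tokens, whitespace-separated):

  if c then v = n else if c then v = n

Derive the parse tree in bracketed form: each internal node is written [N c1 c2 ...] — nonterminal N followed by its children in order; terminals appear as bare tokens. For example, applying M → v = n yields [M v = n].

[S [U if c then [M v = n] else [U if c then [S [M v = n]]]]]

S
U
if c then M else U
if c then v = n else U
if c then v = n else if c then S
if c then v = n else if c then M
if c then v = n else if c then v = n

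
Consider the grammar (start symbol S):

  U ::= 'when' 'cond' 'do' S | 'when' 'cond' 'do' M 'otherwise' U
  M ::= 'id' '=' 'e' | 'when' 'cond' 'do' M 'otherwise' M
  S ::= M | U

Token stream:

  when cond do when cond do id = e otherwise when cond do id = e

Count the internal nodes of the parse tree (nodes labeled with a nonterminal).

8

[S [U when cond do [S [U when cond do [M id = e] otherwise [U when cond do [S [M id = e]]]]]]]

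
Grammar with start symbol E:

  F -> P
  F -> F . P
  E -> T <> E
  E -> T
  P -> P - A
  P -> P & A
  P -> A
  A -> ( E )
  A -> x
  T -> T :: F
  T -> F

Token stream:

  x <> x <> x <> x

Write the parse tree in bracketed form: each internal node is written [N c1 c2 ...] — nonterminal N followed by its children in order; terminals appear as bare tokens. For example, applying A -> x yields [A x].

E
T <> E
F <> E
P <> E
A <> E
x <> E
x <> T <> E
x <> F <> E
x <> P <> E
x <> A <> E
x <> x <> E
x <> x <> T <> E
x <> x <> F <> E
x <> x <> P <> E
x <> x <> A <> E
x <> x <> x <> E
x <> x <> x <> T
x <> x <> x <> F
x <> x <> x <> P
x <> x <> x <> A
x <> x <> x <> x

[E [T [F [P [A x]]]] <> [E [T [F [P [A x]]]] <> [E [T [F [P [A x]]]] <> [E [T [F [P [A x]]]]]]]]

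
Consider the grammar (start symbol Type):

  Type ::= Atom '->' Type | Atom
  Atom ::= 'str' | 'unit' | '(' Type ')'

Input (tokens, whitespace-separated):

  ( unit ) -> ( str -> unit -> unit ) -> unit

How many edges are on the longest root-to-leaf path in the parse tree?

[Type [Atom ( [Type [Atom unit]] )] -> [Type [Atom ( [Type [Atom str] -> [Type [Atom unit] -> [Type [Atom unit]]]] )] -> [Type [Atom unit]]]]

7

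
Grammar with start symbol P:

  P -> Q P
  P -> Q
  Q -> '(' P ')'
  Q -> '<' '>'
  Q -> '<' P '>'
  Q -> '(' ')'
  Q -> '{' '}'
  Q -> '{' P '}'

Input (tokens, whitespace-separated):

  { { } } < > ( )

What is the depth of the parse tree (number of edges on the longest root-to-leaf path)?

[P [Q { [P [Q { }]] }] [P [Q < >] [P [Q ( )]]]]

4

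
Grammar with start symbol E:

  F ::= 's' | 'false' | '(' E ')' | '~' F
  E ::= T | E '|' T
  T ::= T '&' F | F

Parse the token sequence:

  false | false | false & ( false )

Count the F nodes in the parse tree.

[E [E [E [T [F false]]] | [T [F false]]] | [T [T [F false]] & [F ( [E [T [F false]]] )]]]

5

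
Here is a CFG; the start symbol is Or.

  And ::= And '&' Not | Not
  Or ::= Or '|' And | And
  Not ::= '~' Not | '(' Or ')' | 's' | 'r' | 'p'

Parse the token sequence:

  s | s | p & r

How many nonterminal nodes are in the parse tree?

[Or [Or [Or [And [Not s]]] | [And [Not s]]] | [And [And [Not p]] & [Not r]]]

11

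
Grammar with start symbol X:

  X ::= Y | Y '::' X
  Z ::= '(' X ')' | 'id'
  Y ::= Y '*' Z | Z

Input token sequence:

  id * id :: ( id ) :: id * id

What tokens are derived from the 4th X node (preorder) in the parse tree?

id * id

[X [Y [Y [Z id]] * [Z id]] :: [X [Y [Z ( [X [Y [Z id]]] )]] :: [X [Y [Y [Z id]] * [Z id]]]]]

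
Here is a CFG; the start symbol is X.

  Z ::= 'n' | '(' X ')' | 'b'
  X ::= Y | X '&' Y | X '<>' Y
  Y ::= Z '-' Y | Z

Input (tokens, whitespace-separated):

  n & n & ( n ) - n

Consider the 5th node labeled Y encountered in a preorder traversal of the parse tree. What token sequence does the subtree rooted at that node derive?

[X [X [X [Y [Z n]]] & [Y [Z n]]] & [Y [Z ( [X [Y [Z n]]] )] - [Y [Z n]]]]

n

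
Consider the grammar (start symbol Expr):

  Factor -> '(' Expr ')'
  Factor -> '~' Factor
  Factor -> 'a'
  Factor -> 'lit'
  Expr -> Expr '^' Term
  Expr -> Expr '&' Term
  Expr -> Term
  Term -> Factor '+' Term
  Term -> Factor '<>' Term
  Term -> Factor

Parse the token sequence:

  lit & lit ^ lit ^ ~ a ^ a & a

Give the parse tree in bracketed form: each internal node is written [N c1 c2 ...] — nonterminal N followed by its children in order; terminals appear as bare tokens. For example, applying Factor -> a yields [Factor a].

[Expr [Expr [Expr [Expr [Expr [Expr [Term [Factor lit]]] & [Term [Factor lit]]] ^ [Term [Factor lit]]] ^ [Term [Factor ~ [Factor a]]]] ^ [Term [Factor a]]] & [Term [Factor a]]]

Expr
Expr & Term
Expr ^ Term & Term
Expr ^ Term ^ Term & Term
Expr ^ Term ^ Term ^ Term & Term
Expr & Term ^ Term ^ Term ^ Term & Term
Term & Term ^ Term ^ Term ^ Term & Term
Factor & Term ^ Term ^ Term ^ Term & Term
lit & Term ^ Term ^ Term ^ Term & Term
lit & Factor ^ Term ^ Term ^ Term & Term
lit & lit ^ Term ^ Term ^ Term & Term
lit & lit ^ Factor ^ Term ^ Term & Term
lit & lit ^ lit ^ Term ^ Term & Term
lit & lit ^ lit ^ Factor ^ Term & Term
lit & lit ^ lit ^ ~ Factor ^ Term & Term
lit & lit ^ lit ^ ~ a ^ Term & Term
lit & lit ^ lit ^ ~ a ^ Factor & Term
lit & lit ^ lit ^ ~ a ^ a & Term
lit & lit ^ lit ^ ~ a ^ a & Factor
lit & lit ^ lit ^ ~ a ^ a & a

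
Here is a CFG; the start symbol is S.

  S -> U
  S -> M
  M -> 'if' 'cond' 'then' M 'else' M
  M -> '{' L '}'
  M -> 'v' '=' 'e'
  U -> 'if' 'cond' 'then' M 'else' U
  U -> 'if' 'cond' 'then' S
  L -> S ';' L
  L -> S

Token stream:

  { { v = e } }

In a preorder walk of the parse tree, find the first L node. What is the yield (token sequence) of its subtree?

[S [M { [L [S [M { [L [S [M v = e]]] }]]] }]]

{ v = e }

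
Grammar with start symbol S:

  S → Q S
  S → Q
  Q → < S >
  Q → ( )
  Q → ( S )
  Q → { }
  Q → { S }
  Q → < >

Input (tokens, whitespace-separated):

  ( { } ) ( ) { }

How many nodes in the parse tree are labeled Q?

[S [Q ( [S [Q { }]] )] [S [Q ( )] [S [Q { }]]]]

4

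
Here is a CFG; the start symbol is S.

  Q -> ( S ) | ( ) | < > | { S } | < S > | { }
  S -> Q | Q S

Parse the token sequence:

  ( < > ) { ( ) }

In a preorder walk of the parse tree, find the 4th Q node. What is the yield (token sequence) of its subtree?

[S [Q ( [S [Q < >]] )] [S [Q { [S [Q ( )]] }]]]

( )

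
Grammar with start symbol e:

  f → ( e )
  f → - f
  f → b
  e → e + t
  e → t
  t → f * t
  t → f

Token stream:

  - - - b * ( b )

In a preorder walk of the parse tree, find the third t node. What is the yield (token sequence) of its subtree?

b

[e [t [f - [f - [f - [f b]]]] * [t [f ( [e [t [f b]]] )]]]]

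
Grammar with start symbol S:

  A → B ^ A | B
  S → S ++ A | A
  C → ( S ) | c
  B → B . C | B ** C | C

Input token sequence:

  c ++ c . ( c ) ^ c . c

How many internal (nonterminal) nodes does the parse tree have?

[S [S [A [B [C c]]]] ++ [A [B [B [C c]] . [C ( [S [A [B [C c]]]] )]] ^ [A [B [B [C c]] . [C c]]]]]

19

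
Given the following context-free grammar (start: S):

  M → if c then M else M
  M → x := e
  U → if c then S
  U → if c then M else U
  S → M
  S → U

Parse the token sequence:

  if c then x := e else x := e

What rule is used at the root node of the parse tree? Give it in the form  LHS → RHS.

[S [M if c then [M x := e] else [M x := e]]]

S → M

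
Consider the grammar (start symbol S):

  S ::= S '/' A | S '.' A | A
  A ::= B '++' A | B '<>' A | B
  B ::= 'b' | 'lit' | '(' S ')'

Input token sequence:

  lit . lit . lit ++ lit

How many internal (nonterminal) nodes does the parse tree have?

11

[S [S [S [A [B lit]]] . [A [B lit]]] . [A [B lit] ++ [A [B lit]]]]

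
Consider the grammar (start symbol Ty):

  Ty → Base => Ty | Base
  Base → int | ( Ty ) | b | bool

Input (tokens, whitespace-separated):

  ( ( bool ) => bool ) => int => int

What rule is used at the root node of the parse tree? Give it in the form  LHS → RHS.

Ty → Base => Ty

[Ty [Base ( [Ty [Base ( [Ty [Base bool]] )] => [Ty [Base bool]]] )] => [Ty [Base int] => [Ty [Base int]]]]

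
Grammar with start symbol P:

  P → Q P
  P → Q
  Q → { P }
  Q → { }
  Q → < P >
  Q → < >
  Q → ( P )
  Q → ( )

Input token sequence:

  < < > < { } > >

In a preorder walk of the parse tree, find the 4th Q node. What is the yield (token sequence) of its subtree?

[P [Q < [P [Q < >] [P [Q < [P [Q { }]] >]]] >]]

{ }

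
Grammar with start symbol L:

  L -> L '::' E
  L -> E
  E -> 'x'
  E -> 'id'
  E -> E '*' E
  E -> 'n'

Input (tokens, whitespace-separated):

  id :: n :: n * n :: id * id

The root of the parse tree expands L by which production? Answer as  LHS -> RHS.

[L [L [L [L [E id]] :: [E n]] :: [E [E n] * [E n]]] :: [E [E id] * [E id]]]

L -> L '::' E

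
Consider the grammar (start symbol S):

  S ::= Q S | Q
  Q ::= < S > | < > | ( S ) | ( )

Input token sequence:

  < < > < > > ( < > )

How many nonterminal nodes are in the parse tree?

10

[S [Q < [S [Q < >] [S [Q < >]]] >] [S [Q ( [S [Q < >]] )]]]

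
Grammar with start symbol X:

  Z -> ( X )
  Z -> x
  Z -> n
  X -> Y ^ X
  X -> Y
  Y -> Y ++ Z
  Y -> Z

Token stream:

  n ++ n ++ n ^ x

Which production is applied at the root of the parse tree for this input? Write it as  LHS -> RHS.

[X [Y [Y [Y [Z n]] ++ [Z n]] ++ [Z n]] ^ [X [Y [Z x]]]]

X -> Y ^ X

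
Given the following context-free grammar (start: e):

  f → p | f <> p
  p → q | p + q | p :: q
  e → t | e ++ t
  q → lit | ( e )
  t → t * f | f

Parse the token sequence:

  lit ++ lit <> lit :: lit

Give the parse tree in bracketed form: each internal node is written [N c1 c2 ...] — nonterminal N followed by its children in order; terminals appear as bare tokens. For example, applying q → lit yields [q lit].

e
e ++ t
t ++ t
f ++ t
p ++ t
q ++ t
lit ++ t
lit ++ f
lit ++ f <> p
lit ++ p <> p
lit ++ q <> p
lit ++ lit <> p
lit ++ lit <> p :: q
lit ++ lit <> q :: q
lit ++ lit <> lit :: q
lit ++ lit <> lit :: lit

[e [e [t [f [p [q lit]]]]] ++ [t [f [f [p [q lit]]] <> [p [p [q lit]] :: [q lit]]]]]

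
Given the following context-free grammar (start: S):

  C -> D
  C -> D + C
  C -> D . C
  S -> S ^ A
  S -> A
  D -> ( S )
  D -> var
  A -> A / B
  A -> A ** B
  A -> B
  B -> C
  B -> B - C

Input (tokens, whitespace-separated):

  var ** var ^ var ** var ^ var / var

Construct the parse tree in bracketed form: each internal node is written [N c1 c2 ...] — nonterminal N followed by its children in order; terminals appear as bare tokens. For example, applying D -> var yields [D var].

[S [S [S [A [A [B [C [D var]]]] ** [B [C [D var]]]]] ^ [A [A [B [C [D var]]]] ** [B [C [D var]]]]] ^ [A [A [B [C [D var]]]] / [B [C [D var]]]]]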